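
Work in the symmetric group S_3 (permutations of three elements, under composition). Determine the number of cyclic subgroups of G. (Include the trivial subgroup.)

5

Each element a generates a cyclic subgroup ⟨a⟩; distinct elements may generate the same one (a cyclic group of order d has φ(d) generators).
Cyclic subgroups by order — order 1: 1; order 2: 3; order 3: 1.
Total: 5.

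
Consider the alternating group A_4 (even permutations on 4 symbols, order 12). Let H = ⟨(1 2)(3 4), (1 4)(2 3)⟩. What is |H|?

4

|⟨(1 2)(3 4)⟩| = 2 and |⟨(1 4)(2 3)⟩| = 2, so |H| is a multiple of lcm(2, 2) = 2 and divides |G| = 12.
Closing under the operation: H = {e, (1 2)(3 4), (1 3)(2 4), (1 4)(2 3)}, so |H| = 4.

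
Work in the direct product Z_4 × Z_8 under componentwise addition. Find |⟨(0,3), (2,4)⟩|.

16

|⟨(0,3)⟩| = 8 and |⟨(2,4)⟩| = 2, so |H| is a multiple of lcm(8, 2) = 8 and divides |G| = 32.
Closing under the operation: H = {(0,0), (0,1), (0,2), (0,3), (0,4), (0,5), (0,6), (0,7), (2,0), (2,1), (2,2), (2,3), (2,4), (2,5), (2,6), (2,7)}, so |H| = 16.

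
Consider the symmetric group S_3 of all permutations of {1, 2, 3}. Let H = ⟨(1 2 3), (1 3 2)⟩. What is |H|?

|⟨(1 2 3)⟩| = 3 and |⟨(1 3 2)⟩| = 3, so |H| is a multiple of lcm(3, 3) = 3 and divides |G| = 6.
Closing under the operation: H = {e, (1 2 3), (1 3 2)}, so |H| = 3.

3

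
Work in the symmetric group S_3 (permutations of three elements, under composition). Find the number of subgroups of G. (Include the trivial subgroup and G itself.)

|G| = 6, so by Lagrange every subgroup order divides 6. Divisors: 1, 2, 3, 6.
Subgroups by order — order 1: 1; order 2: 3; order 3: 1; order 6: 1.
Total: 1 + 3 + 1 + 1 = 6.

6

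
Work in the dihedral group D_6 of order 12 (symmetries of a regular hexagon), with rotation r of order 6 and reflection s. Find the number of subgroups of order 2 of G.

7

|G| = 12 and 2 | 12, so subgroups of order 2 are possible by Lagrange.
The subgroups of order 2 are: {e, r^2s}; {e, r^3}; {e, r^3s}; {e, r^4s}; … (7 in all).
So G has 7 subgroups of order 2.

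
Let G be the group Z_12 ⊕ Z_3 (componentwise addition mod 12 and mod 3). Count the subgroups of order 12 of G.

|G| = 36 and 12 | 36, so subgroups of order 12 are possible by Lagrange.
The subgroups of order 12 are: {(0,0), (0,1), (0,2), (3,0), (3,1), (3,2), (6,0), (6,1), (6,2), (9,0), (9,1), (9,2)}; {(0,0), (1,0), (2,0), (3,0), (4,0), (5,0), (6,0), (7,0), (8,0), (9,0), (10,0), (11,0)}; {(0,0), (1,1), (2,2), (3,0), (4,1), (5,2), (6,0), (7,1), (8,2), (9,0), (10,1), (11,2)}; {(0,0), (1,2), (2,1), (3,0), (4,2), (5,1), (6,0), (7,2), (8,1), (9,0), (10,2), (11,1)}.
So G has 4 subgroups of order 12.

4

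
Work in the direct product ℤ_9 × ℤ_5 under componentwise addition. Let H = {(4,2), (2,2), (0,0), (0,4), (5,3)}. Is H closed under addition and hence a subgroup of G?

No

(0,4) ∈ H but its inverse (0,1) ∉ H, so H is not a subgroup.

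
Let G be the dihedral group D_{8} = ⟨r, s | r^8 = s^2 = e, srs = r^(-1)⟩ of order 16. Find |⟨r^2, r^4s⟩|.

|⟨r^2⟩| = 4 and |⟨r^4s⟩| = 2, so |H| is a multiple of lcm(4, 2) = 4 and divides |G| = 16.
Closing under the operation: H = {e, r^2, r^4, r^6, s, r^2s, r^4s, r^6s}, so |H| = 8.

8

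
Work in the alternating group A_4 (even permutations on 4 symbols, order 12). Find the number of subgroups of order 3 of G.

4

|G| = 12 and 3 | 12, so subgroups of order 3 are possible by Lagrange.
The subgroups of order 3 are: {e, (1 2 3), (1 3 2)}; {e, (1 2 4), (1 4 2)}; {e, (1 3 4), (1 4 3)}; {e, (2 3 4), (2 4 3)}.
So G has 4 subgroups of order 3.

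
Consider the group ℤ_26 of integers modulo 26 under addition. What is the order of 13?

2

In ℤ_26, the order of an element a is n/gcd(a, n).
gcd(13, 26) = 13, so |⟨13⟩| = 26/13 = 2.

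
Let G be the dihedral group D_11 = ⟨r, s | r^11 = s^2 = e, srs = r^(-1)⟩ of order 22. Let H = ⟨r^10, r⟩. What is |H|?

|⟨r^10⟩| = 11 and |⟨r⟩| = 11, so |H| is a multiple of lcm(11, 11) = 11 and divides |G| = 22.
Closing under the operation: H = {e, r, r^2, r^3, r^4, r^5, r^6, r^7, r^8, r^9, r^10}, so |H| = 11.

11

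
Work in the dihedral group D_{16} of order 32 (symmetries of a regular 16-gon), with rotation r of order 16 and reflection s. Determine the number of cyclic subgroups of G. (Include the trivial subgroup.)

21

Group the elements of G by the cyclic subgroup they generate; each cyclic subgroup of order d accounts for φ(d) elements.
Cyclic subgroups by order — order 1: 1; order 2: 17; order 4: 1; order 8: 1; order 16: 1.
Total: 21.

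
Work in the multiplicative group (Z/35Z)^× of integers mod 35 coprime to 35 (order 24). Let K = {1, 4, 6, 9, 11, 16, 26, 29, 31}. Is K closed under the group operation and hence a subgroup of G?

No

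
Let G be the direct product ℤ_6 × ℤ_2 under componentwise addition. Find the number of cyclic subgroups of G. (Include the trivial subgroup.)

8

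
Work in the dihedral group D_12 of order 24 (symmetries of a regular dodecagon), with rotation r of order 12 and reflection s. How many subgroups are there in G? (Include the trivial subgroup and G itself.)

|G| = 24, so by Lagrange every subgroup order divides 24. Divisors: 1, 2, 3, 4, 6, 8, 12, 24.
Subgroups by order — order 1: 1; order 2: 13; order 3: 1; order 4: 7; order 6: 5; order 8: 3; order 12: 3; order 24: 1.
Total: 1 + 13 + 1 + 7 + 5 + 3 + 3 + 1 = 34.

34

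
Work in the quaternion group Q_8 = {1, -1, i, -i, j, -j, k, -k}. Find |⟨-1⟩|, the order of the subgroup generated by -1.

Computing powers of -1: the smallest k with (-1)^k = e is k = 2.

2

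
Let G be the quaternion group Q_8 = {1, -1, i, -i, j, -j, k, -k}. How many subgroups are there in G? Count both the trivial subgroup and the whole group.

6

|G| = 8, so by Lagrange every subgroup order divides 8. Divisors: 1, 2, 4, 8.
Subgroups by order — order 1: 1; order 2: 1; order 4: 3; order 8: 1.
Total: 1 + 1 + 3 + 1 = 6.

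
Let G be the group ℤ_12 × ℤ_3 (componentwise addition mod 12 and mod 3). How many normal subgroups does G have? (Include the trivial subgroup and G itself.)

G is abelian, so every subgroup is normal.
G has 18 subgroups in total, hence 18 normal subgroups.

18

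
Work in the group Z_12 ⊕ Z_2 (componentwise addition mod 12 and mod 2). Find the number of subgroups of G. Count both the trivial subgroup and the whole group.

16

|G| = 24, so by Lagrange every subgroup order divides 24. Divisors: 1, 2, 3, 4, 6, 8, 12, 24.
Subgroups by order — order 1: 1; order 2: 3; order 3: 1; order 4: 3; order 6: 3; order 8: 1; order 12: 3; order 24: 1.
Total: 1 + 3 + 1 + 3 + 3 + 1 + 3 + 1 = 16.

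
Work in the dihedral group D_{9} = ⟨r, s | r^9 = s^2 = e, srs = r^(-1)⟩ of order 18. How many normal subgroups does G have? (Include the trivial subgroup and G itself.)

4

G has 16 subgroups. Checking conjugation-invariance by order — order 1: 1/1 normal; order 2: 0/9 normal; order 3: 1/1 normal; order 6: 0/3 normal; order 9: 1/1 normal; order 18: 1/1 normal.
Total normal subgroups: 4.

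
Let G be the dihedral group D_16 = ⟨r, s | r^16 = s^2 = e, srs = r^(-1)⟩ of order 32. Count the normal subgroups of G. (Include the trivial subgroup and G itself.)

8

G has 36 subgroups. Checking conjugation-invariance by order — order 1: 1/1 normal; order 2: 1/17 normal; order 4: 1/9 normal; order 8: 1/5 normal; order 16: 3/3 normal; order 32: 1/1 normal.
Total normal subgroups: 8.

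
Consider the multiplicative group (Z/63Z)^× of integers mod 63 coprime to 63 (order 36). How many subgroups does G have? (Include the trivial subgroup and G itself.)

30

|G| = 36, so by Lagrange every subgroup order divides 36. Divisors: 1, 2, 3, 4, 6, 9, 12, 18, 36.
Subgroups by order — order 1: 1; order 2: 3; order 3: 4; order 4: 1; order 6: 12; order 9: 1; order 12: 4; order 18: 3; order 36: 1.
Total: 1 + 3 + 4 + 1 + 12 + 1 + 4 + 3 + 1 = 30.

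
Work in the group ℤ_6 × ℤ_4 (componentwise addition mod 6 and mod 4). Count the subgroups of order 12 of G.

|G| = 24 and 12 | 24, so subgroups of order 12 are possible by Lagrange.
The subgroups of order 12 are: {(0,0), (0,1), (0,2), (0,3), (2,0), (2,1), (2,2), (2,3), (4,0), (4,1), (4,2), (4,3)}; {(0,0), (0,2), (1,0), (1,2), (2,0), (2,2), (3,0), (3,2), (4,0), (4,2), (5,0), (5,2)}; {(0,0), (0,2), (1,1), (1,3), (2,0), (2,2), (3,1), (3,3), (4,0), (4,2), (5,1), (5,3)}.
So G has 3 subgroups of order 12.

3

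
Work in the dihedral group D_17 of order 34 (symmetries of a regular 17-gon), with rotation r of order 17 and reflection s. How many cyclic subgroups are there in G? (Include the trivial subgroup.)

19

Each element a generates a cyclic subgroup ⟨a⟩; distinct elements may generate the same one (a cyclic group of order d has φ(d) generators).
Cyclic subgroups by order — order 1: 1; order 2: 17; order 17: 1.
Total: 19.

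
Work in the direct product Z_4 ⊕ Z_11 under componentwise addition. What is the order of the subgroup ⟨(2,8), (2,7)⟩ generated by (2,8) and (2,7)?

|⟨(2,8)⟩| = 22 and |⟨(2,7)⟩| = 22, so |H| is a multiple of lcm(22, 22) = 22 and divides |G| = 44.
Closing under the operation: H = {(0,0), (0,1), (0,2), (0,3), (0,4), (0,5), (0,6), (0,7), (0,8), (0,9), (0,10), (2,0), (2,1), (2,2), (2,3), (2,4), (2,5), (2,6), (2,7), (2,8), (2,9), (2,10)}, so |H| = 22.

22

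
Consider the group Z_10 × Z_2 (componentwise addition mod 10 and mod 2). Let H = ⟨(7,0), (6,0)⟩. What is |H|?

10

|⟨(7,0)⟩| = 10 and |⟨(6,0)⟩| = 5, so |H| is a multiple of lcm(10, 5) = 10 and divides |G| = 20.
Closing under the operation: H = {(0,0), (1,0), (2,0), (3,0), (4,0), (5,0), (6,0), (7,0), (8,0), (9,0)}, so |H| = 10.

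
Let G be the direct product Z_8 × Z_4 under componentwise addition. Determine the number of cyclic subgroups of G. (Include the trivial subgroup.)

14

Each element a generates a cyclic subgroup ⟨a⟩; distinct elements may generate the same one (a cyclic group of order d has φ(d) generators).
Cyclic subgroups by order — order 1: 1; order 2: 3; order 4: 6; order 8: 4.
Total: 14.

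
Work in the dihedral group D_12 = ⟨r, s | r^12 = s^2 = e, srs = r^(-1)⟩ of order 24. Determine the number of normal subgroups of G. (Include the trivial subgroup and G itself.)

G has 34 subgroups. Checking conjugation-invariance by order — order 1: 1/1 normal; order 2: 1/13 normal; order 3: 1/1 normal; order 4: 1/7 normal; order 6: 1/5 normal; order 8: 0/3 normal; order 12: 3/3 normal; order 24: 1/1 normal.
Total normal subgroups: 9.

9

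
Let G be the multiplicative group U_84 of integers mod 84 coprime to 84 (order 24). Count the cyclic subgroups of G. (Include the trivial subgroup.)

16

Group the elements of G by the cyclic subgroup they generate; each cyclic subgroup of order d accounts for φ(d) elements.
Cyclic subgroups by order — order 1: 1; order 2: 7; order 3: 1; order 6: 7.
Total: 16.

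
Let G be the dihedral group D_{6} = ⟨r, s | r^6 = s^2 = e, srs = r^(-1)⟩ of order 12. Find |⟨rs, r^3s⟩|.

|⟨rs⟩| = 2 and |⟨r^3s⟩| = 2, so |H| is a multiple of lcm(2, 2) = 2 and divides |G| = 12.
Closing under the operation: H = {e, r^2, r^4, rs, r^3s, r^5s}, so |H| = 6.

6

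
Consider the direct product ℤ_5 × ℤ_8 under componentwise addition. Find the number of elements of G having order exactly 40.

16

An element (a,b) has order lcm(ord(a), ord(b)); count pairs with lcm equal to 40.
Enumerating gives 16 such elements.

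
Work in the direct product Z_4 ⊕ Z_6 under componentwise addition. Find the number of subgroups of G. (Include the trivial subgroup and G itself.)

16

|G| = 24, so by Lagrange every subgroup order divides 24. Divisors: 1, 2, 3, 4, 6, 8, 12, 24.
Subgroups by order — order 1: 1; order 2: 3; order 3: 1; order 4: 3; order 6: 3; order 8: 1; order 12: 3; order 24: 1.
Total: 1 + 3 + 1 + 3 + 3 + 1 + 3 + 1 = 16.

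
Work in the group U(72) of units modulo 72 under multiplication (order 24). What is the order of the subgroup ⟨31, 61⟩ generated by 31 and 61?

12

|⟨31⟩| = 6 and |⟨61⟩| = 6, so |H| is a multiple of lcm(6, 6) = 6 and divides |G| = 24.
Closing under the operation: H = {1, 7, 13, 19, 25, 31, 37, 43, 49, 55, 61, 67}, so |H| = 12.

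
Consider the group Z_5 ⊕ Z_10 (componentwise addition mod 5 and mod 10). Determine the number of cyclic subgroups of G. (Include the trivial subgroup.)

14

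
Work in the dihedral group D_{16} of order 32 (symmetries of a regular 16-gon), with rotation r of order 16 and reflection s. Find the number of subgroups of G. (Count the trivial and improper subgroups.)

36

|G| = 32, so by Lagrange every subgroup order divides 32. Divisors: 1, 2, 4, 8, 16, 32.
Subgroups by order — order 1: 1; order 2: 17; order 4: 9; order 8: 5; order 16: 3; order 32: 1.
Total: 1 + 17 + 9 + 5 + 3 + 1 = 36.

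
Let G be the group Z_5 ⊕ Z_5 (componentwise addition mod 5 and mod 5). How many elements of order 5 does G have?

24

An element (a,b) has order lcm(ord(a), ord(b)); count pairs with lcm equal to 5.
Enumerating gives 24 such elements.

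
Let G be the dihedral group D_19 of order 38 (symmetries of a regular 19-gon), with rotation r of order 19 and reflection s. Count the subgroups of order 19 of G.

1

|G| = 38 and 19 | 38, so subgroups of order 19 are possible by Lagrange.
The subgroups of order 19 are: {e, r, r^2, r^3, r^4, r^5, r^6, r^7, r^8, r^9, r^10, r^11, r^12, r^13, r^14, r^15, r^16, r^17, r^18}.
So G has 1 subgroup of order 19.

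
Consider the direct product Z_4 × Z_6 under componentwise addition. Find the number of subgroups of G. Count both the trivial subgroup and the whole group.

|G| = 24, so by Lagrange every subgroup order divides 24. Divisors: 1, 2, 3, 4, 6, 8, 12, 24.
Subgroups by order — order 1: 1; order 2: 3; order 3: 1; order 4: 3; order 6: 3; order 8: 1; order 12: 3; order 24: 1.
Total: 1 + 3 + 1 + 3 + 3 + 1 + 3 + 1 = 16.

16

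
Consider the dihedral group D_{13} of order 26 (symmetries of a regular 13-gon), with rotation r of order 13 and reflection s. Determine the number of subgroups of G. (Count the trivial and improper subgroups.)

|G| = 26, so by Lagrange every subgroup order divides 26. Divisors: 1, 2, 13, 26.
Subgroups by order — order 1: 1; order 2: 13; order 13: 1; order 26: 1.
Total: 1 + 13 + 1 + 1 = 16.

16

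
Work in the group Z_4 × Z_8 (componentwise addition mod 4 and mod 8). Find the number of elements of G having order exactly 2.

3

An element (a,b) has order lcm(ord(a), ord(b)); count pairs with lcm equal to 2.
Enumerating gives 3 such elements.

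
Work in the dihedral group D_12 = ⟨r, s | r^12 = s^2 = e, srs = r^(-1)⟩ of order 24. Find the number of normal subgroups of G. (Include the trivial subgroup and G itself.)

G has 34 subgroups. Checking conjugation-invariance by order — order 1: 1/1 normal; order 2: 1/13 normal; order 3: 1/1 normal; order 4: 1/7 normal; order 6: 1/5 normal; order 8: 0/3 normal; order 12: 3/3 normal; order 24: 1/1 normal.
Total normal subgroups: 9.

9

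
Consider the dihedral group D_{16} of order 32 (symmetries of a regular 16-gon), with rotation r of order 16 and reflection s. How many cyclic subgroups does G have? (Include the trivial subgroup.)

21

Each element a generates a cyclic subgroup ⟨a⟩; distinct elements may generate the same one (a cyclic group of order d has φ(d) generators).
Cyclic subgroups by order — order 1: 1; order 2: 17; order 4: 1; order 8: 1; order 16: 1.
Total: 21.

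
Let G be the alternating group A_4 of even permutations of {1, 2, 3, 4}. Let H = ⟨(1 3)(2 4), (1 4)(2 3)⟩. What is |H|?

4

|⟨(1 3)(2 4)⟩| = 2 and |⟨(1 4)(2 3)⟩| = 2, so |H| is a multiple of lcm(2, 2) = 2 and divides |G| = 12.
Closing under the operation: H = {e, (1 2)(3 4), (1 3)(2 4), (1 4)(2 3)}, so |H| = 4.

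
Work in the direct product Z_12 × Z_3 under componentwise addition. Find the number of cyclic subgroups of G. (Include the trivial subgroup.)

15

A cyclic subgroup of order d is generated by each of its φ(d) elements of order d, so the cyclic subgroups of order d number (#elements of order d)/φ(d).
Cyclic subgroups by order — order 1: 1; order 2: 1; order 3: 4; order 4: 1; order 6: 4; order 12: 4.
Total: 15.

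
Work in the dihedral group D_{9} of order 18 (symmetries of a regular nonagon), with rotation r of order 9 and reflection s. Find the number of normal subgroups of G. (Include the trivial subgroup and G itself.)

G has 16 subgroups. Checking conjugation-invariance by order — order 1: 1/1 normal; order 2: 0/9 normal; order 3: 1/1 normal; order 6: 0/3 normal; order 9: 1/1 normal; order 18: 1/1 normal.
Total normal subgroups: 4.

4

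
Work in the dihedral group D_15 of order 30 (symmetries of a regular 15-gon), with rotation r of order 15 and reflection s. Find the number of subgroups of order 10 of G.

3

|G| = 30 and 10 | 30, so subgroups of order 10 are possible by Lagrange.
The subgroups of order 10 are: {e, r^3, r^6, r^9, r^12, rs, r^4s, r^7s, r^10s, r^13s}; {e, r^3, r^6, r^9, r^12, r^2s, r^5s, r^8s, r^11s, r^14s}; {e, r^3, r^6, r^9, r^12, s, r^3s, r^6s, r^9s, r^12s}.
So G has 3 subgroups of order 10.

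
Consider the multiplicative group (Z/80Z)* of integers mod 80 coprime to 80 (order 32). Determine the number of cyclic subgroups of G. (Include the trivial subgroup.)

20

Group the elements of G by the cyclic subgroup they generate; each cyclic subgroup of order d accounts for φ(d) elements.
Cyclic subgroups by order — order 1: 1; order 2: 7; order 4: 12.
Total: 20.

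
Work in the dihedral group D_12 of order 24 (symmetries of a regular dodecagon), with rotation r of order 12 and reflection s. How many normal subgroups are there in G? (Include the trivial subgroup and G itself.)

9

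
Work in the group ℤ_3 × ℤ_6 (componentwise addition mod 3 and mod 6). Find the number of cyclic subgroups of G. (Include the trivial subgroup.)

10

Group the elements of G by the cyclic subgroup they generate; each cyclic subgroup of order d accounts for φ(d) elements.
Cyclic subgroups by order — order 1: 1; order 2: 1; order 3: 4; order 6: 4.
Total: 10.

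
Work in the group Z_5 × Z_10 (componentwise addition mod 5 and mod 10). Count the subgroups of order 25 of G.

1

|G| = 50 and 25 | 50, so subgroups of order 25 are possible by Lagrange.
The subgroups of order 25 are: {(0,0), (0,2), (0,4), (0,6), (0,8), (1,0), (1,2), (1,4), (1,6), (1,8), (2,0), (2,2), (2,4), (2,6), (2,8), (3,0), (3,2), (3,4), (3,6), (3,8), (4,0), (4,2), (4,4), (4,6), (4,8)}.
So G has 1 subgroup of order 25.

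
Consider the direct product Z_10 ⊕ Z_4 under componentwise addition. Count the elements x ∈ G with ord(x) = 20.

16

An element (a,b) has order lcm(ord(a), ord(b)); count pairs with lcm equal to 20.
Enumerating gives 16 such elements.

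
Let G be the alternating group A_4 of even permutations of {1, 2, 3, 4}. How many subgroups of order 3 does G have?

|G| = 12 and 3 | 12, so subgroups of order 3 are possible by Lagrange.
The subgroups of order 3 are: {e, (1 2 3), (1 3 2)}; {e, (1 2 4), (1 4 2)}; {e, (1 3 4), (1 4 3)}; {e, (2 3 4), (2 4 3)}.
So G has 4 subgroups of order 3.

4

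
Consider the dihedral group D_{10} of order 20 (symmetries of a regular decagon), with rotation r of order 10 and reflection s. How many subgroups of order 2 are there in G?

11

|G| = 20 and 2 | 20, so subgroups of order 2 are possible by Lagrange.
The subgroups of order 2 are: {e, r^2s}; {e, r^3s}; {e, r^4s}; {e, r^5}; … (11 in all).
So G has 11 subgroups of order 2.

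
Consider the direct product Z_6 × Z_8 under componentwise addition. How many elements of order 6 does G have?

An element (a,b) has order lcm(ord(a), ord(b)); count pairs with lcm equal to 6.
Enumerating gives 6 such elements.

6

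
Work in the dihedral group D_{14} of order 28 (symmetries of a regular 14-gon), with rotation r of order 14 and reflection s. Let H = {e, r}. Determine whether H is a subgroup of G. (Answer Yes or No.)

No

r ∈ H but its inverse r^13 ∉ H, so H is not a subgroup.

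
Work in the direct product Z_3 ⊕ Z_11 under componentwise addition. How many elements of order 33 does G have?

An element (a,b) has order lcm(ord(a), ord(b)); count pairs with lcm equal to 33.
Enumerating gives 20 such elements.

20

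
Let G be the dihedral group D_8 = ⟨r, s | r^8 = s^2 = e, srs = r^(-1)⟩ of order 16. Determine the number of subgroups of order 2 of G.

|G| = 16 and 2 | 16, so subgroups of order 2 are possible by Lagrange.
The subgroups of order 2 are: {e, r^2s}; {e, r^3s}; {e, r^4}; {e, r^4s}; … (9 in all).
So G has 9 subgroups of order 2.

9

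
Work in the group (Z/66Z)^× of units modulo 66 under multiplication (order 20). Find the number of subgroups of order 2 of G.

3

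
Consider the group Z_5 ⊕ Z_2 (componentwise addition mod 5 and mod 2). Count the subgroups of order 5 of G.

1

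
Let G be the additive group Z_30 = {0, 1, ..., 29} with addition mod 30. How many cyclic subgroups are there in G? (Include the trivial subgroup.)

8

Group the elements of G by the cyclic subgroup they generate; each cyclic subgroup of order d accounts for φ(d) elements.
Cyclic subgroups by order — order 1: 1; order 2: 1; order 3: 1; order 5: 1; order 6: 1; order 10: 1; order 15: 1; order 30: 1.
Total: 8.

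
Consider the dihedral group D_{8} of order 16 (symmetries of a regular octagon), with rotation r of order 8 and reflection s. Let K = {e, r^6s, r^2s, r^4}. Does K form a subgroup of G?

Yes

|K| = 4 divides |G| = 16, consistent with Lagrange.
K contains the identity, every element's inverse is in K, and K is closed under ·: it is a subgroup.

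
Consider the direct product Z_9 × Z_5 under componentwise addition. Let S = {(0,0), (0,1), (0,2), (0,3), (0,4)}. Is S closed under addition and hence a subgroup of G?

Yes

|S| = 5 divides |G| = 45, consistent with Lagrange.
S contains the identity, every element's inverse is in S, and S is closed under +: it is a subgroup.
In fact S = ⟨(0,1)⟩.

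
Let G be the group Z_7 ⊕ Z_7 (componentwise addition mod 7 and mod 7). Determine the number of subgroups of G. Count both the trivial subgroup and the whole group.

10

|G| = 49, so by Lagrange every subgroup order divides 49. Divisors: 1, 7, 49.
Subgroups by order — order 1: 1; order 7: 8; order 49: 1.
Total: 1 + 8 + 1 = 10.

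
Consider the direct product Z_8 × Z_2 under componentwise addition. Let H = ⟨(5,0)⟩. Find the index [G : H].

2

|⟨(5,0)⟩| = 8 and |G| = 16.
By Lagrange, [G : H] = |G|/|H| = 16/8 = 2.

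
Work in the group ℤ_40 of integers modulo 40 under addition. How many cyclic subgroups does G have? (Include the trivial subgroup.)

A cyclic subgroup of order d is generated by each of its φ(d) elements of order d, so the cyclic subgroups of order d number (#elements of order d)/φ(d).
Cyclic subgroups by order — order 1: 1; order 2: 1; order 4: 1; order 5: 1; order 8: 1; order 10: 1; order 20: 1; order 40: 1.
Total: 8.

8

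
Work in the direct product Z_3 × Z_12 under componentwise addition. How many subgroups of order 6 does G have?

|G| = 36 and 6 | 36, so subgroups of order 6 are possible by Lagrange.
The subgroups of order 6 are: {(0,0), (0,2), (0,4), (0,6), (0,8), (0,10)}; {(0,0), (0,6), (1,0), (1,6), (2,0), (2,6)}; {(0,0), (0,6), (1,4), (1,10), (2,2), (2,8)}; {(0,0), (0,6), (1,2), (1,8), (2,4), (2,10)}.
So G has 4 subgroups of order 6.

4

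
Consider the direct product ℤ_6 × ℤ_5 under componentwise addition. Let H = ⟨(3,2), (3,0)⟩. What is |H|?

10

|⟨(3,2)⟩| = 10 and |⟨(3,0)⟩| = 2, so |H| is a multiple of lcm(10, 2) = 10 and divides |G| = 30.
Closing under the operation: H = {(0,0), (0,1), (0,2), (0,3), (0,4), (3,0), (3,1), (3,2), (3,3), (3,4)}, so |H| = 10.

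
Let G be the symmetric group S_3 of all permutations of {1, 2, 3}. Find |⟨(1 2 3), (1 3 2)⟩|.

3

|⟨(1 2 3)⟩| = 3 and |⟨(1 3 2)⟩| = 3, so |H| is a multiple of lcm(3, 3) = 3 and divides |G| = 6.
Closing under the operation: H = {e, (1 2 3), (1 3 2)}, so |H| = 3.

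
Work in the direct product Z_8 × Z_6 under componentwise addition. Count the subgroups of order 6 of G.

3

|G| = 48 and 6 | 48, so subgroups of order 6 are possible by Lagrange.
The subgroups of order 6 are: {(0,0), (0,1), (0,2), (0,3), (0,4), (0,5)}; {(0,0), (0,2), (0,4), (4,0), (4,2), (4,4)}; {(0,0), (0,2), (0,4), (4,1), (4,3), (4,5)}.
So G has 3 subgroups of order 6.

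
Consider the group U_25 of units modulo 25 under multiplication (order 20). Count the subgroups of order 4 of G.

1

|G| = 20 and 4 | 20, so subgroups of order 4 are possible by Lagrange.
The subgroups of order 4 are: {1, 7, 18, 24}.
So G has 1 subgroup of order 4.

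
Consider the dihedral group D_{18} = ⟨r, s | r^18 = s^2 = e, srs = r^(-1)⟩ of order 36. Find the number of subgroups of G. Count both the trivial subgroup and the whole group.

|G| = 36, so by Lagrange every subgroup order divides 36. Divisors: 1, 2, 3, 4, 6, 9, 12, 18, 36.
Subgroups by order — order 1: 1; order 2: 19; order 3: 1; order 4: 9; order 6: 7; order 9: 1; order 12: 3; order 18: 3; order 36: 1.
Total: 1 + 19 + 1 + 9 + 7 + 1 + 3 + 3 + 1 = 45.

45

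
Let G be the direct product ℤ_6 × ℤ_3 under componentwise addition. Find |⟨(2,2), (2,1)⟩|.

9

|⟨(2,2)⟩| = 3 and |⟨(2,1)⟩| = 3, so |H| is a multiple of lcm(3, 3) = 3 and divides |G| = 18.
Closing under the operation: H = {(0,0), (0,1), (0,2), (2,0), (2,1), (2,2), (4,0), (4,1), (4,2)}, so |H| = 9.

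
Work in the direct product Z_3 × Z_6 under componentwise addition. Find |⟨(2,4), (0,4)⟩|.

9

|⟨(2,4)⟩| = 3 and |⟨(0,4)⟩| = 3, so |H| is a multiple of lcm(3, 3) = 3 and divides |G| = 18.
Closing under the operation: H = {(0,0), (0,2), (0,4), (1,0), (1,2), (1,4), (2,0), (2,2), (2,4)}, so |H| = 9.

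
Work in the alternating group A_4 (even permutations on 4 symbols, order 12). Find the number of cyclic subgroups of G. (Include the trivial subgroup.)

A cyclic subgroup of order d is generated by each of its φ(d) elements of order d, so the cyclic subgroups of order d number (#elements of order d)/φ(d).
Cyclic subgroups by order — order 1: 1; order 2: 3; order 3: 4.
Total: 8.

8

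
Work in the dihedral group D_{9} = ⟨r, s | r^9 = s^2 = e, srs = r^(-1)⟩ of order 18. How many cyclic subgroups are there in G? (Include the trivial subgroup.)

12

A cyclic subgroup of order d is generated by each of its φ(d) elements of order d, so the cyclic subgroups of order d number (#elements of order d)/φ(d).
Cyclic subgroups by order — order 1: 1; order 2: 9; order 3: 1; order 9: 1.
Total: 12.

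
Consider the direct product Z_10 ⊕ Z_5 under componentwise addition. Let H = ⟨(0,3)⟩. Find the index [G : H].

|⟨(0,3)⟩| = 5 and |G| = 50.
By Lagrange, [G : H] = |G|/|H| = 50/5 = 10.

10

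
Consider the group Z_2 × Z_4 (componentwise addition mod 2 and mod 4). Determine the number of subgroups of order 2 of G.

|G| = 8 and 2 | 8, so subgroups of order 2 are possible by Lagrange.
The subgroups of order 2 are: {(0,0), (0,2)}; {(0,0), (1,0)}; {(0,0), (1,2)}.
So G has 3 subgroups of order 2.

3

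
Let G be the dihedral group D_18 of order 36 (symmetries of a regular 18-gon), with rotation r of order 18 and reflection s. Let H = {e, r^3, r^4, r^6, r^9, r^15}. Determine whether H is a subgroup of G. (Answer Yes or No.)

r^4 ∈ H but its inverse r^14 ∉ H, so H is not a subgroup.

No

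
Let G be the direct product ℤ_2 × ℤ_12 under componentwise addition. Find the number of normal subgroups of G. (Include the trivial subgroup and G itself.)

16

G is abelian, so every subgroup is normal.
G has 16 subgroups in total, hence 16 normal subgroups.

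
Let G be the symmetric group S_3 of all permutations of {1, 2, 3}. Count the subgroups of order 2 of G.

|G| = 6 and 2 | 6, so subgroups of order 2 are possible by Lagrange.
The subgroups of order 2 are: {e, (1 2)}; {e, (1 3)}; {e, (2 3)}.
So G has 3 subgroups of order 2.

3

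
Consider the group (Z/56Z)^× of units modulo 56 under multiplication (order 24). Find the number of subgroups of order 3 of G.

1

|G| = 24 and 3 | 24, so subgroups of order 3 are possible by Lagrange.
The subgroups of order 3 are: {1, 9, 25}.
So G has 1 subgroup of order 3.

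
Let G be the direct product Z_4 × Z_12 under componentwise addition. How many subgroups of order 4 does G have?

7

|G| = 48 and 4 | 48, so subgroups of order 4 are possible by Lagrange.
The subgroups of order 4 are: {(0,0), (0,3), (0,6), (0,9)}; {(0,0), (0,6), (2,0), (2,6)}; {(0,0), (0,6), (2,3), (2,9)}; {(0,0), (1,0), (2,0), (3,0)}; … (7 in all).
So G has 7 subgroups of order 4.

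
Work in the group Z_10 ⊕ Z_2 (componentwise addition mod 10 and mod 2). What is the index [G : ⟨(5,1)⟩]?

|⟨(5,1)⟩| = 2 and |G| = 20.
By Lagrange, [G : H] = |G|/|H| = 20/2 = 10.

10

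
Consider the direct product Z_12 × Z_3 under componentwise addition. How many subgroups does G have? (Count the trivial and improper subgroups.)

18

|G| = 36, so by Lagrange every subgroup order divides 36. Divisors: 1, 2, 3, 4, 6, 9, 12, 18, 36.
Subgroups by order — order 1: 1; order 2: 1; order 3: 4; order 4: 1; order 6: 4; order 9: 1; order 12: 4; order 18: 1; order 36: 1.
Total: 1 + 1 + 4 + 1 + 4 + 1 + 4 + 1 + 1 = 18.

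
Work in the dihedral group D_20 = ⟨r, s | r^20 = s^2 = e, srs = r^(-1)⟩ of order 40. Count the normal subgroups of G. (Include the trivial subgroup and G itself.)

9

G has 48 subgroups. Checking conjugation-invariance by order — order 1: 1/1 normal; order 2: 1/21 normal; order 4: 1/11 normal; order 5: 1/1 normal; order 8: 0/5 normal; order 10: 1/5 normal; order 20: 3/3 normal; order 40: 1/1 normal.
Total normal subgroups: 9.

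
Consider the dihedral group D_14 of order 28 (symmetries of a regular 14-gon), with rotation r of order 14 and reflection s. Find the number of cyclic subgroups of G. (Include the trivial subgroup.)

Group the elements of G by the cyclic subgroup they generate; each cyclic subgroup of order d accounts for φ(d) elements.
Cyclic subgroups by order — order 1: 1; order 2: 15; order 7: 1; order 14: 1.
Total: 18.

18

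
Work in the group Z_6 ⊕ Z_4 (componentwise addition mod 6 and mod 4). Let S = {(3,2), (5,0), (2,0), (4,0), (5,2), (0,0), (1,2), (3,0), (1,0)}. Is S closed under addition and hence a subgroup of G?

No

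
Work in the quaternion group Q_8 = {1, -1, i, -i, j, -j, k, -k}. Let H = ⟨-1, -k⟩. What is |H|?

4

|⟨-1⟩| = 2 and |⟨-k⟩| = 4, so |H| is a multiple of lcm(2, 4) = 4 and divides |G| = 8.
Closing under the operation: H = {1, -1, k, -k}, so |H| = 4.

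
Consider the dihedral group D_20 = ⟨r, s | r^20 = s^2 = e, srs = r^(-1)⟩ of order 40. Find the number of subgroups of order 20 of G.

|G| = 40 and 20 | 40, so subgroups of order 20 are possible by Lagrange.
The subgroups of order 20 are: {e, r, r^2, r^3, r^4, r^5, r^6, r^7, r^8, r^9, r^10, r^11, r^12, r^13, r^14, r^15, r^16, r^17, r^18, r^19}; {e, r^2, r^4, r^6, r^8, r^10, r^12, r^14, r^16, r^18, s, r^2s, r^4s, r^6s, r^8s, r^10s, r^12s, r^14s, r^16s, r^18s}; {e, r^2, r^4, r^6, r^8, r^10, r^12, r^14, r^16, r^18, rs, r^3s, r^5s, r^7s, r^9s, r^11s, r^13s, r^15s, r^17s, r^19s}.
So G has 3 subgroups of order 20.

3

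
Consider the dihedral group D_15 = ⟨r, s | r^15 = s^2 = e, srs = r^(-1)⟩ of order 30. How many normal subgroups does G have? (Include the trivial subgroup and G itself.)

G has 28 subgroups. Checking conjugation-invariance by order — order 1: 1/1 normal; order 2: 0/15 normal; order 3: 1/1 normal; order 5: 1/1 normal; order 6: 0/5 normal; order 10: 0/3 normal; order 15: 1/1 normal; order 30: 1/1 normal.
Total normal subgroups: 5.

5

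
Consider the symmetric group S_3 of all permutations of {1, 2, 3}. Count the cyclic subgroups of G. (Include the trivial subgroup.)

Group the elements of G by the cyclic subgroup they generate; each cyclic subgroup of order d accounts for φ(d) elements.
Cyclic subgroups by order — order 1: 1; order 2: 3; order 3: 1.
Total: 5.

5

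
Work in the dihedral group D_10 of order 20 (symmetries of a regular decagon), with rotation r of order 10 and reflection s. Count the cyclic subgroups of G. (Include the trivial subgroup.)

A cyclic subgroup of order d is generated by each of its φ(d) elements of order d, so the cyclic subgroups of order d number (#elements of order d)/φ(d).
Cyclic subgroups by order — order 1: 1; order 2: 11; order 5: 1; order 10: 1.
Total: 14.

14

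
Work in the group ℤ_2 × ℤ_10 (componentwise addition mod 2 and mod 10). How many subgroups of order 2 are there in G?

3

|G| = 20 and 2 | 20, so subgroups of order 2 are possible by Lagrange.
The subgroups of order 2 are: {(0,0), (0,5)}; {(0,0), (1,0)}; {(0,0), (1,5)}.
So G has 3 subgroups of order 2.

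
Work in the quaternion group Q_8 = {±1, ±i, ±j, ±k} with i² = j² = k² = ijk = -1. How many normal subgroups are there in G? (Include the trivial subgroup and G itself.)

6

G has 6 subgroups. Checking conjugation-invariance by order — order 1: 1/1 normal; order 2: 1/1 normal; order 4: 3/3 normal; order 8: 1/1 normal.
Total normal subgroups: 6.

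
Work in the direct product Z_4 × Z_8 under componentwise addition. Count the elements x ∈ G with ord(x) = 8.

An element (a,b) has order lcm(ord(a), ord(b)); count pairs with lcm equal to 8.
Enumerating gives 16 such elements.

16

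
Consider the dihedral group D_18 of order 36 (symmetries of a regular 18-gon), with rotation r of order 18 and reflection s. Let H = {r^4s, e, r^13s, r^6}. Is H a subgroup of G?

No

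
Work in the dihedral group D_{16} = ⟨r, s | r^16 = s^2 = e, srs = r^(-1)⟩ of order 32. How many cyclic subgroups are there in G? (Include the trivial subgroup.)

21

Group the elements of G by the cyclic subgroup they generate; each cyclic subgroup of order d accounts for φ(d) elements.
Cyclic subgroups by order — order 1: 1; order 2: 17; order 4: 1; order 8: 1; order 16: 1.
Total: 21.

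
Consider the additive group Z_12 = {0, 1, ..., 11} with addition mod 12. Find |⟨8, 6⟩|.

|⟨8⟩| = 3 and |⟨6⟩| = 2, so |H| is a multiple of lcm(3, 2) = 6 and divides |G| = 12.
Closing under the operation: H = {0, 2, 4, 6, 8, 10}, so |H| = 6.

6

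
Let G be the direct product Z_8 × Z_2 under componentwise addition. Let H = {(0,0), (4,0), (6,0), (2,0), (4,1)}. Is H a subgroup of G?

|H| = 5 does not divide |G| = 16, so by Lagrange H is not a subgroup.

No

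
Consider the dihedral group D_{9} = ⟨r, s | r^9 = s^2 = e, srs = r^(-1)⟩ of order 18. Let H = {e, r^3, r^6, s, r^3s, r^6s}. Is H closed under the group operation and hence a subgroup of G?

Yes

|H| = 6 divides |G| = 18, consistent with Lagrange.
H contains the identity, every element's inverse is in H, and H is closed under ·: it is a subgroup.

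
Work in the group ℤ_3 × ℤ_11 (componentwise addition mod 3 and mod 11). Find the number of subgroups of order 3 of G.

1

|G| = 33 and 3 | 33, so subgroups of order 3 are possible by Lagrange.
The subgroups of order 3 are: {(0,0), (1,0), (2,0)}.
So G has 1 subgroup of order 3.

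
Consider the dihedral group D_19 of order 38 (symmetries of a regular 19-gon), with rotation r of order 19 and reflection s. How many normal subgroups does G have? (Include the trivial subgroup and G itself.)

G has 22 subgroups. Checking conjugation-invariance by order — order 1: 1/1 normal; order 2: 0/19 normal; order 19: 1/1 normal; order 38: 1/1 normal.
Total normal subgroups: 3.

3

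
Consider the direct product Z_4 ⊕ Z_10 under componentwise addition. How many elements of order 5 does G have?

An element (a,b) has order lcm(ord(a), ord(b)); count pairs with lcm equal to 5.
Enumerating gives 4 such elements.

4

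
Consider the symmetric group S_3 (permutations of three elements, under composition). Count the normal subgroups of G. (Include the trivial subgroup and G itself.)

G has 6 subgroups. Checking conjugation-invariance by order — order 1: 1/1 normal; order 2: 0/3 normal; order 3: 1/1 normal; order 6: 1/1 normal.
Total normal subgroups: 3.

3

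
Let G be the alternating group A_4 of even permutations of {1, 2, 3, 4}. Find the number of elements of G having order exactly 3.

The elements of order 3 are: (2 3 4), (2 4 3), (1 2 3), (1 2 4), (1 3 2), (1 3 4), (1 4 2), (1 4 3).
That's 8.

8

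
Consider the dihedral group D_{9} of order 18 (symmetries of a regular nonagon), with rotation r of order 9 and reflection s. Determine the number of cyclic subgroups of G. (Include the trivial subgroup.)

Each element a generates a cyclic subgroup ⟨a⟩; distinct elements may generate the same one (a cyclic group of order d has φ(d) generators).
Cyclic subgroups by order — order 1: 1; order 2: 9; order 3: 1; order 9: 1.
Total: 12.

12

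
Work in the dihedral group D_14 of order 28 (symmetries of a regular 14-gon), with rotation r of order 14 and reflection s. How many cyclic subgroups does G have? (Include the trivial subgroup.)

Group the elements of G by the cyclic subgroup they generate; each cyclic subgroup of order d accounts for φ(d) elements.
Cyclic subgroups by order — order 1: 1; order 2: 15; order 7: 1; order 14: 1.
Total: 18.

18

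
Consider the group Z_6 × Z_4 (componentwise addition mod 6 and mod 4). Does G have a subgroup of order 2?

Yes

2 | 24. A subgroup of order 2 is {(0,0), (0,2)}.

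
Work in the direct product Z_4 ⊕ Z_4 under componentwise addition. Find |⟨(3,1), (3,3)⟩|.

|⟨(3,1)⟩| = 4 and |⟨(3,3)⟩| = 4, so |H| is a multiple of lcm(4, 4) = 4 and divides |G| = 16.
Closing under the operation: H = {(0,0), (0,2), (1,1), (1,3), (2,0), (2,2), (3,1), (3,3)}, so |H| = 8.

8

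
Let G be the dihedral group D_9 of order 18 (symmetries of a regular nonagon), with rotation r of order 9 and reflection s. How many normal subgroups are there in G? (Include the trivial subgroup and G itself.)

4

G has 16 subgroups. Checking conjugation-invariance by order — order 1: 1/1 normal; order 2: 0/9 normal; order 3: 1/1 normal; order 6: 0/3 normal; order 9: 1/1 normal; order 18: 1/1 normal.
Total normal subgroups: 4.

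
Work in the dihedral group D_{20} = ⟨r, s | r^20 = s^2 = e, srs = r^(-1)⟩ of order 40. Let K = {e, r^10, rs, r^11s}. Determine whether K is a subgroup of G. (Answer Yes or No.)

Yes

|K| = 4 divides |G| = 40, consistent with Lagrange.
K contains the identity, every element's inverse is in K, and K is closed under ·: it is a subgroup.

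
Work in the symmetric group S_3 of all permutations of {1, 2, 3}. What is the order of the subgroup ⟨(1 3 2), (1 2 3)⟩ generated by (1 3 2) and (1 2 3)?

3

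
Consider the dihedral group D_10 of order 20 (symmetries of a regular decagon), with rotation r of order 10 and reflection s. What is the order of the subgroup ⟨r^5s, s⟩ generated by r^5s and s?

4

|⟨r^5s⟩| = 2 and |⟨s⟩| = 2, so |H| is a multiple of lcm(2, 2) = 2 and divides |G| = 20.
Closing under the operation: H = {e, r^5, s, r^5s}, so |H| = 4.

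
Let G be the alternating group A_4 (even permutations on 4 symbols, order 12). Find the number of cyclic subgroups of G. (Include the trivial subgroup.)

A cyclic subgroup of order d is generated by each of its φ(d) elements of order d, so the cyclic subgroups of order d number (#elements of order d)/φ(d).
Cyclic subgroups by order — order 1: 1; order 2: 3; order 3: 4.
Total: 8.

8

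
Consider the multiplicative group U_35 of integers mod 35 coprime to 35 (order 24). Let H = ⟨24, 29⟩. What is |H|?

12

|⟨24⟩| = 6 and |⟨29⟩| = 2, so |H| is a multiple of lcm(6, 2) = 6 and divides |G| = 24.
Closing under the operation: H = {1, 4, 6, 9, 11, 16, 19, 24, 26, 29, 31, 34}, so |H| = 12.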